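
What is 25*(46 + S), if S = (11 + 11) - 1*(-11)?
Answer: 1975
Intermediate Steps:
S = 33 (S = 22 + 11 = 33)
25*(46 + S) = 25*(46 + 33) = 25*79 = 1975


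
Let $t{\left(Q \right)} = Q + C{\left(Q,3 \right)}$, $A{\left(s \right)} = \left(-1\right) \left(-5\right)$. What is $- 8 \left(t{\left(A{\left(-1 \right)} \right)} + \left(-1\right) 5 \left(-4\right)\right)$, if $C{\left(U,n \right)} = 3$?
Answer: $-224$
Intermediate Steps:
$A{\left(s \right)} = 5$
$t{\left(Q \right)} = 3 + Q$ ($t{\left(Q \right)} = Q + 3 = 3 + Q$)
$- 8 \left(t{\left(A{\left(-1 \right)} \right)} + \left(-1\right) 5 \left(-4\right)\right) = - 8 \left(\left(3 + 5\right) + \left(-1\right) 5 \left(-4\right)\right) = - 8 \left(8 - -20\right) = - 8 \left(8 + 20\right) = \left(-8\right) 28 = -224$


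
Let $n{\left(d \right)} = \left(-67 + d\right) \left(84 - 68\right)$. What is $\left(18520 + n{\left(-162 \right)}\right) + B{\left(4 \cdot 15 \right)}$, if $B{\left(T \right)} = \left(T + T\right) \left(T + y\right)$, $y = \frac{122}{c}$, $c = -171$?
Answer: $\frac{1252312}{57} \approx 21970.0$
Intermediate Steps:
$y = - \frac{122}{171}$ ($y = \frac{122}{-171} = 122 \left(- \frac{1}{171}\right) = - \frac{122}{171} \approx -0.71345$)
$n{\left(d \right)} = -1072 + 16 d$ ($n{\left(d \right)} = \left(-67 + d\right) 16 = -1072 + 16 d$)
$B{\left(T \right)} = 2 T \left(- \frac{122}{171} + T\right)$ ($B{\left(T \right)} = \left(T + T\right) \left(T - \frac{122}{171}\right) = 2 T \left(- \frac{122}{171} + T\right)$)
$\left(18520 + n{\left(-162 \right)}\right) + B{\left(4 \cdot 15 \right)} = \left(18520 + \left(-1072 + 16 \left(-162\right)\right)\right) + \frac{2 \cdot 4 \cdot 15 \left(-122 + 171 \cdot 4 \cdot 15\right)}{171} = \left(18520 - 3664\right) + \frac{2}{171} \cdot 60 \left(-122 + 171 \cdot 60\right) = \left(18520 - 3664\right) + \frac{2}{171} \cdot 60 \left(-122 + 10260\right) = 14856 + \frac{2}{171} \cdot 60 \cdot 10138 = 14856 + \frac{405520}{57} = \frac{1252312}{57}$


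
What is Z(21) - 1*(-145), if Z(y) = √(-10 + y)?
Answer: 145 + √11 ≈ 148.32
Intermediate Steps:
Z(21) - 1*(-145) = √(-10 + 21) - 1*(-145) = √11 + 145 = 145 + √11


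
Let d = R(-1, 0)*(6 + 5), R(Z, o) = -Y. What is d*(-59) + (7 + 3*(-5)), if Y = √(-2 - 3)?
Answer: -8 + 649*I*√5 ≈ -8.0 + 1451.2*I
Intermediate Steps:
Y = I*√5 (Y = √(-5) = I*√5 ≈ 2.2361*I)
R(Z, o) = -I*√5
d = -11*I*√5 (d = (-I*√5)*(6 + 5) = -I*√5*11 = -11*I*√5 ≈ -24.597*I)
d*(-59) + (7 + 3*(-5)) = -11*I*√5*(-59) + (7 + 3*(-5)) = 649*I*√5 + (7 - 15) = 649*I*√5 - 8 = -8 + 649*I*√5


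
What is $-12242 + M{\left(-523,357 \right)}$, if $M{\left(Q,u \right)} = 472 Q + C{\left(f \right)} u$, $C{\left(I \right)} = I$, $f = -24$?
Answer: $-267666$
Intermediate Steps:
$M{\left(Q,u \right)} = - 24 u + 472 Q$ ($M{\left(Q,u \right)} = 472 Q - 24 u = - 24 u + 472 Q$)
$-12242 + M{\left(-523,357 \right)} = -12242 + \left(\left(-24\right) 357 + 472 \left(-523\right)\right) = -12242 - 255424 = -267666$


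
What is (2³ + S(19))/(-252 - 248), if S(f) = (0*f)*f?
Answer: -2/125 ≈ -0.016000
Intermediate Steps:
S(f) = 0 (S(f) = 0*f = 0)
(2³ + S(19))/(-252 - 248) = (2³ + 0)/(-252 - 248) = (8 + 0)/(-500) = 8*(-1/500) = -2/125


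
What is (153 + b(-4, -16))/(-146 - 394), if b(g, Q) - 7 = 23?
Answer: -61/180 ≈ -0.33889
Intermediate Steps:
b(g, Q) = 30 (b(g, Q) = 7 + 23 = 30)
(153 + b(-4, -16))/(-146 - 394) = (153 + 30)/(-146 - 394) = 183/(-540) = 183*(-1/540) = -61/180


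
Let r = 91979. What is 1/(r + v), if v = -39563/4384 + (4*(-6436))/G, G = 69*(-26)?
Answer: 3932448/361723577429 ≈ 1.0871e-5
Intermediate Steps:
G = -1794
v = 20942837/3932448 (v = -39563/4384 + (4*(-6436))/(-1794) = -39563*1/4384 - 25744*(-1/1794) = -39563/4384 + 12872/897 = 20942837/3932448 ≈ 5.3256)
1/(r + v) = 1/(91979 + 20942837/3932448) = 1/(361723577429/3932448) = 3932448/361723577429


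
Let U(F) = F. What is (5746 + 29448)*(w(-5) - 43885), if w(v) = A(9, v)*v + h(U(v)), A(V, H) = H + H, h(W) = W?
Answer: -1542904960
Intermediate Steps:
A(V, H) = 2*H
w(v) = v + 2*v**2 (w(v) = (2*v)*v + v = 2*v**2 + v = v + 2*v**2)
(5746 + 29448)*(w(-5) - 43885) = (5746 + 29448)*(-5*(1 + 2*(-5)) - 43885) = 35194*(-5*(1 - 10) - 43885) = 35194*(-5*(-9) - 43885) = 35194*(45 - 43885) = 35194*(-43840) = -1542904960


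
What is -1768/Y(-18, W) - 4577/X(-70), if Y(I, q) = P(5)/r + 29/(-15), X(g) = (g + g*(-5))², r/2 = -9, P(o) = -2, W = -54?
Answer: 3118564343/3214400 ≈ 970.19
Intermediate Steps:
r = -18 (r = 2*(-9) = -18)
X(g) = 16*g² (X(g) = (g - 5*g)² = (-4*g)² = 16*g²)
Y(I, q) = -82/45 (Y(I, q) = -2/(-18) + 29/(-15) = -2*(-1/18) + 29*(-1/15) = ⅑ - 29/15 = -82/45)
-1768/Y(-18, W) - 4577/X(-70) = -1768/(-82/45) - 4577/(16*(-70)²) = -1768*(-45/82) - 4577/(16*4900) = 39780/41 - 4577/78400 = 3118564343/3214400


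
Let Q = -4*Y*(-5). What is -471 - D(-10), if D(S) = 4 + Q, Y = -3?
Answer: -415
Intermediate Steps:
Q = -60 (Q = -4*(-3)*(-5) = 12*(-5) = -60)
D(S) = -56 (D(S) = 4 - 60 = -56)
-471 - D(-10) = -471 - 1*(-56) = -471 + 56 = -415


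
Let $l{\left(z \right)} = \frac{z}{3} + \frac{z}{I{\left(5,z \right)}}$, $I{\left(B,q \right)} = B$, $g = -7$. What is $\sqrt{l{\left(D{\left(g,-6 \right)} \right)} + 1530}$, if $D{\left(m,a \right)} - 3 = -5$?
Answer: $\frac{\sqrt{344010}}{15} \approx 39.102$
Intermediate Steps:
$D{\left(m,a \right)} = -2$ ($D{\left(m,a \right)} = 3 - 5 = -2$)
$l{\left(z \right)} = \frac{8 z}{15}$ ($l{\left(z \right)} = \frac{z}{3} + \frac{z}{5} = \frac{8 z}{15}$)
$\sqrt{l{\left(D{\left(g,-6 \right)} \right)} + 1530} = \sqrt{\frac{8}{15} \left(-2\right) + 1530} = \sqrt{- \frac{16}{15} + 1530} = \sqrt{\frac{22934}{15}} = \frac{\sqrt{344010}}{15}$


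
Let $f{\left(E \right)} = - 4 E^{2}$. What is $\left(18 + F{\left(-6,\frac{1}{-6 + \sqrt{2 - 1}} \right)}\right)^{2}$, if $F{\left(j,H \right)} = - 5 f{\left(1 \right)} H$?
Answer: $196$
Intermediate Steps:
$F{\left(j,H \right)} = 20 H$ ($F{\left(j,H \right)} = - 5 \left(- 4 \cdot 1^{2}\right) H = - 5 \left(\left(-4\right) 1\right) H = \left(-5\right) \left(-4\right) H = 20 H$)
$\left(18 + F{\left(-6,\frac{1}{-6 + \sqrt{2 - 1}} \right)}\right)^{2} = \left(18 + \frac{20}{-6 + \sqrt{2 - 1}}\right)^{2} = \left(18 + \frac{20}{-6 + \sqrt{1}}\right)^{2} = \left(18 + \frac{20}{-6 + 1}\right)^{2} = \left(18 + \frac{20}{-5}\right)^{2} = \left(18 + 20 \left(- \frac{1}{5}\right)\right)^{2} = \left(18 - 4\right)^{2} = 14^{2} = 196$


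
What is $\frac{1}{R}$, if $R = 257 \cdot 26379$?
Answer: $\frac{1}{6779403} \approx 1.4751 \cdot 10^{-7}$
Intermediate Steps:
$R = 6779403$
$\frac{1}{R} = \frac{1}{6779403}$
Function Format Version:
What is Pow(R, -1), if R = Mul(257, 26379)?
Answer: Rational(1, 6779403) ≈ 1.4751e-7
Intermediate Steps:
R = 6779403
Pow(R, -1) = Pow(6779403, -1) = Rational(1, 6779403)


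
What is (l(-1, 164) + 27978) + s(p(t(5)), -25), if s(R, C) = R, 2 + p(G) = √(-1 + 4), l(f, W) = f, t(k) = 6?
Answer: 27975 + √3 ≈ 27977.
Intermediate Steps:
p(G) = -2 + √3 (p(G) = -2 + √(-1 + 4) = -2 + √3)
(l(-1, 164) + 27978) + s(p(t(5)), -25) = (-1 + 27978) + (-2 + √3) = 27977 + (-2 + √3) = 27975 + √3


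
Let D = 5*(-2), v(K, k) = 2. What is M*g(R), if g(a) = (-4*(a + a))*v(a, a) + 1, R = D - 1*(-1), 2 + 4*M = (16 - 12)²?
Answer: 1015/2 ≈ 507.50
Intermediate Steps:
M = 7/2 (M = -½ + (16 - 12)²/4 = -½ + (¼)*4² = -½ + (¼)*16 = -½ + 4 = 7/2 ≈ 3.5000)
D = -10
R = -9 (R = -10 - 1*(-1) = -10 + 1 = -9)
g(a) = 1 - 16*a (g(a) = -4*(a + a)*2 + 1 = -8*a*2 + 1 = -16*a + 1 = 1 - 16*a)
M*g(R) = 7*(1 - 16*(-9))/2 = 7*(1 + 144)/2 = (7/2)*145 = 1015/2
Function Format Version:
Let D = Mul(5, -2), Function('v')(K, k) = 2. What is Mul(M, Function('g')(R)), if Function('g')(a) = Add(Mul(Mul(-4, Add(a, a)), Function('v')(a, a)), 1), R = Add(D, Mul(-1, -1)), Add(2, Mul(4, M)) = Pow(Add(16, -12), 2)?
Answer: Rational(1015, 2) ≈ 507.50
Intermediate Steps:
M = Rational(7, 2) (M = Add(Rational(-1, 2), Mul(Rational(1, 4), Pow(Add(16, -12), 2))) = Add(Rational(-1, 2), Mul(Rational(1, 4), Pow(4, 2))) = Add(Rational(-1, 2), Mul(Rational(1, 4), 16)) = Add(Rational(-1, 2), 4) = Rational(7, 2) ≈ 3.5000)
D = -10
R = -9 (R = Add(-10, Mul(-1, -1)) = Add(-10, 1) = -9)
Function('g')(a) = Add(1, Mul(-16, a)) (Function('g')(a) = Add(Mul(Mul(-4, Add(a, a)), 2), 1) = Add(Mul(Mul(-4, Mul(2, a)), 2), 1) = Add(Mul(Mul(-8, a), 2), 1) = Add(Mul(-16, a), 1) = Add(1, Mul(-16, a)))
Mul(M, Function('g')(R)) = Mul(Rational(7, 2), Add(1, Mul(-16, -9))) = Mul(Rational(7, 2), Add(1, 144)) = Mul(Rational(7, 2), 145) = Rational(1015, 2)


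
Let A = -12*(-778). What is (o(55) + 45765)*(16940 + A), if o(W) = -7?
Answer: 1202337208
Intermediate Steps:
A = 9336
(o(55) + 45765)*(16940 + A) = (-7 + 45765)*(16940 + 9336) = 45758*26276 = 1202337208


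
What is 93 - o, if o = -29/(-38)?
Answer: 3505/38 ≈ 92.237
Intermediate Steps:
o = 29/38 (o = -29*(-1/38) = 29/38 ≈ 0.76316)
93 - o = 93 - 1*29/38 = 93 - 29/38 = 3505/38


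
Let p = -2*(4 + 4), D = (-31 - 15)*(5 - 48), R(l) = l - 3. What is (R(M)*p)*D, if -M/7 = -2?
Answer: -348128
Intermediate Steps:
M = 14 (M = -7*(-2) = 14)
R(l) = -3 + l
D = 1978 (D = -46*(-43) = 1978)
p = -16 (p = -2*8 = -16)
(R(M)*p)*D = ((-3 + 14)*(-16))*1978 = (11*(-16))*1978 = -176*1978 = -348128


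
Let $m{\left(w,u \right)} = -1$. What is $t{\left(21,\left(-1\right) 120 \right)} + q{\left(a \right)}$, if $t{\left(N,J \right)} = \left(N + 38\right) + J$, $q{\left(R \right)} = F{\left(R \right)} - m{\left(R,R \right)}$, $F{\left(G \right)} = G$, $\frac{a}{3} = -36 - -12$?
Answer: $-132$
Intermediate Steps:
$a = -72$ ($a = 3 \left(-36 - -12\right) = 3 \left(-36 + 12\right) = 3 \left(-24\right) = -72$)
$q{\left(R \right)} = 1 + R$ ($q{\left(R \right)} = R - -1 = R + 1 = 1 + R$)
$t{\left(N,J \right)} = 38 + J + N$ ($t{\left(N,J \right)} = \left(38 + N\right) + J = 38 + J + N$)
$t{\left(21,\left(-1\right) 120 \right)} + q{\left(a \right)} = \left(38 - 120 + 21\right) + \left(1 - 72\right) = \left(38 - 120 + 21\right) - 71 = -61 - 71 = -132$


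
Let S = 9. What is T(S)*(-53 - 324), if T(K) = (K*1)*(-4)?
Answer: 13572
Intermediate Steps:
T(K) = -4*K (T(K) = K*(-4) = -4*K)
T(S)*(-53 - 324) = (-4*9)*(-53 - 324) = -36*(-377) = 13572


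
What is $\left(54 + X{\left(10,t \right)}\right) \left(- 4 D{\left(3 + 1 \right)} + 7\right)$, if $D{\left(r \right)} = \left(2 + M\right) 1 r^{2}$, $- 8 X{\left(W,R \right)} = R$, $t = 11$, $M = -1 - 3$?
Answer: $\frac{56835}{8} \approx 7104.4$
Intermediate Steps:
$M = -4$ ($M = -1 - 3 = -4$)
$X{\left(W,R \right)} = - \frac{R}{8}$
$D{\left(r \right)} = - 2 r^{2}$ ($D{\left(r \right)} = \left(2 - 4\right) 1 r^{2} = \left(-2\right) 1 r^{2} = - 2 r^{2}$)
$\left(54 + X{\left(10,t \right)}\right) \left(- 4 D{\left(3 + 1 \right)} + 7\right) = \left(54 - \frac{11}{8}\right) \left(- 4 \left(- 2 \left(3 + 1\right)^{2}\right) + 7\right) = \left(54 - \frac{11}{8}\right) \left(- 4 \left(- 2 \cdot 4^{2}\right) + 7\right) = \frac{421 \left(- 4 \left(\left(-2\right) 16\right) + 7\right)}{8} = \frac{421 \left(\left(-4\right) \left(-32\right) + 7\right)}{8} = \frac{421 \left(128 + 7\right)}{8} = \frac{421}{8} \cdot 135 = \frac{56835}{8}$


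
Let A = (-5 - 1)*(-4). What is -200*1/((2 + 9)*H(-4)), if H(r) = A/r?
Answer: 100/33 ≈ 3.0303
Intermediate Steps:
A = 24 (A = -6*(-4) = 24)
H(r) = 24/r
-200*1/((2 + 9)*H(-4)) = -200*(-1/(6*(2 + 9))) = -200/((24*(-1/4))*11) = -200/((-6*11)) = -200/(-66) = -200*(-1/66) = 100/33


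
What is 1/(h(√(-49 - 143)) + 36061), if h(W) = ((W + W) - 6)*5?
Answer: 36031/1298252161 - 80*I*√3/1298252161 ≈ 2.7753e-5 - 1.0673e-7*I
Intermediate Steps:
h(W) = -30 + 10*W (h(W) = (2*W - 6)*5 = (-6 + 2*W)*5 = -30 + 10*W)
1/(h(√(-49 - 143)) + 36061) = 1/((-30 + 10*√(-49 - 143)) + 36061) = 1/((-30 + 10*√(-192)) + 36061) = 1/((-30 + 10*(8*I*√3)) + 36061) = 1/((-30 + 80*I*√3) + 36061) = 1/(36031 + 80*I*√3)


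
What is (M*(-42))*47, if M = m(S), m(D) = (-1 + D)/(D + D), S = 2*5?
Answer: -8883/10 ≈ -888.30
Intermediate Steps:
S = 10
m(D) = (-1 + D)/(2*D) (m(D) = (-1 + D)/((2*D)) = (-1 + D)*(1/(2*D)) = (-1 + D)/(2*D))
M = 9/20 (M = (½)*(-1 + 10)/10 = (½)*(⅒)*9 = 9/20 ≈ 0.45000)
(M*(-42))*47 = ((9/20)*(-42))*47 = -189/10*47 = -8883/10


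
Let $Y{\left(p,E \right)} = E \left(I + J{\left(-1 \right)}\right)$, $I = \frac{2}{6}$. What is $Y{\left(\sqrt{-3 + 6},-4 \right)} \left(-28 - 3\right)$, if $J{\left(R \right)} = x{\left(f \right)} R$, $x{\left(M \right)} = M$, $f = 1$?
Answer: $- \frac{248}{3} \approx -82.667$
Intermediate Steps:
$J{\left(R \right)} = R$ ($J{\left(R \right)} = 1 R = R$)
$I = \frac{1}{3}$ ($I = 2 \cdot \frac{1}{6} = \frac{1}{3} \approx 0.33333$)
$Y{\left(p,E \right)} = - \frac{2 E}{3}$ ($Y{\left(p,E \right)} = E \left(\frac{1}{3} - 1\right) = E \left(- \frac{2}{3}\right) = - \frac{2 E}{3}$)
$Y{\left(\sqrt{-3 + 6},-4 \right)} \left(-28 - 3\right) = \left(- \frac{2}{3}\right) \left(-4\right) \left(-28 - 3\right) = \frac{8}{3} \left(-31\right) = - \frac{248}{3}$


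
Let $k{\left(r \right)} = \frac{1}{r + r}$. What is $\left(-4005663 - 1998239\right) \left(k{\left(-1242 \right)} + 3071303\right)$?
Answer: $- \frac{22902234359586101}{1242} \approx -1.844 \cdot 10^{13}$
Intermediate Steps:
$k{\left(r \right)} = \frac{1}{2 r}$
$\left(-4005663 - 1998239\right) \left(k{\left(-1242 \right)} + 3071303\right) = \left(-4005663 - 1998239\right) \left(\frac{1}{2 \left(-1242\right)} + 3071303\right) = - 6003902 \left(\frac{1}{2} \left(- \frac{1}{1242}\right) + 3071303\right) = - 6003902 \left(- \frac{1}{2484} + 3071303\right) = \left(-6003902\right) \frac{7629116651}{2484} = - \frac{22902234359586101}{1242}$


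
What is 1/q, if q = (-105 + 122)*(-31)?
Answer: -1/527 ≈ -0.0018975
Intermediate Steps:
q = -527 (q = 17*(-31) = -527)
1/q = 1/(-527) = -1/527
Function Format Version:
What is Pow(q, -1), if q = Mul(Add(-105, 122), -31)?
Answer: Rational(-1, 527) ≈ -0.0018975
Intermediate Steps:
q = -527 (q = Mul(17, -31) = -527)
Pow(q, -1) = Pow(-527, -1) = Rational(-1, 527)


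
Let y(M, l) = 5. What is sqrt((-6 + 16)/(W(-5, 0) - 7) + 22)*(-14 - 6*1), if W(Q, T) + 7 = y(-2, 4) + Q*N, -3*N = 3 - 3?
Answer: -40*sqrt(47)/3 ≈ -91.409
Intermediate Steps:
N = 0 (N = -(3 - 3)/3 = -1/3*0 = 0)
W(Q, T) = -2 (W(Q, T) = -7 + (5 + Q*0) = -7 + (5 + 0) = -7 + 5 = -2)
sqrt((-6 + 16)/(W(-5, 0) - 7) + 22)*(-14 - 6*1) = sqrt((-6 + 16)/(-2 - 7) + 22)*(-14 - 6*1) = sqrt(10/(-9) + 22)*(-14 - 6) = sqrt(10*(-1/9) + 22)*(-20) = sqrt(-10/9 + 22)*(-20) = sqrt(188/9)*(-20) = (2*sqrt(47)/3)*(-20) = -40*sqrt(47)/3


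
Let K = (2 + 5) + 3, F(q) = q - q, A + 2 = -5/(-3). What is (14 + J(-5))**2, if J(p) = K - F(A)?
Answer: 576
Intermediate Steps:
A = -1/3 (A = -2 - 5/(-3) = -2 - 5*(-1/3) = -2 + 5/3 = -1/3 ≈ -0.33333)
F(q) = 0
K = 10 (K = 7 + 3 = 10)
J(p) = 10 (J(p) = 10 - 1*0 = 10 + 0 = 10)
(14 + J(-5))**2 = (14 + 10)**2 = 24**2 = 576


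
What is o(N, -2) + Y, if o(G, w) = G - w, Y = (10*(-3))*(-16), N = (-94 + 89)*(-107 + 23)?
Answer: 902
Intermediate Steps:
N = 420 (N = -5*(-84) = 420)
Y = 480 (Y = -30*(-16) = 480)
o(N, -2) + Y = (420 - 1*(-2)) + 480 = (420 + 2) + 480 = 422 + 480 = 902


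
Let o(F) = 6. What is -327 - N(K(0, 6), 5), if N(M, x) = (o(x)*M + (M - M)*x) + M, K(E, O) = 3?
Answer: -348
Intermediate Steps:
N(M, x) = 7*M (N(M, x) = (6*M + (M - M)*x) + M = (6*M + 0*x) + M = (6*M + 0) + M = 6*M + M = 7*M)
-327 - N(K(0, 6), 5) = -327 - 7*3 = -327 - 1*21 = -327 - 21 = -348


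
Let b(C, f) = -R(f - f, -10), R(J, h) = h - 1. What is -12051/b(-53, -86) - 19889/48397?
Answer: -583451026/532367 ≈ -1096.0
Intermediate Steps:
R(J, h) = -1 + h
b(C, f) = 11 (b(C, f) = -(-1 - 10) = -1*(-11) = 11)
-12051/b(-53, -86) - 19889/48397 = -12051/11 - 19889/48397 = -583451026/532367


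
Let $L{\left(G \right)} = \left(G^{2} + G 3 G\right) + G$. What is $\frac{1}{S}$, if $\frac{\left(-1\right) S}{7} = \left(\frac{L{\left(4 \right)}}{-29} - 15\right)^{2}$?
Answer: $- \frac{841}{1771063} \approx -0.00047486$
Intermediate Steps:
$L{\left(G \right)} = G + 4 G^{2}$ ($L{\left(G \right)} = \left(G^{2} + 3 G G\right) + G = \left(G^{2} + 3 G^{2}\right) + G = 4 G^{2} + G = G + 4 G^{2}$)
$S = - \frac{1771063}{841}$ ($S = - 7 \left(\frac{4 \left(1 + 4 \cdot 4\right)}{-29} - 15\right)^{2} = - 7 \left(4 \left(1 + 16\right) \left(- \frac{1}{29}\right) - 15\right)^{2} = - 7 \left(4 \cdot 17 \left(- \frac{1}{29}\right) - 15\right)^{2} = - 7 \left(68 \left(- \frac{1}{29}\right) - 15\right)^{2} = - 7 \left(- \frac{68}{29} - 15\right)^{2} = - 7 \left(- \frac{503}{29}\right)^{2} = \left(-7\right) \frac{253009}{841} = - \frac{1771063}{841} \approx -2105.9$)
$\frac{1}{S} = \frac{1}{- \frac{1771063}{841}} = - \frac{841}{1771063}$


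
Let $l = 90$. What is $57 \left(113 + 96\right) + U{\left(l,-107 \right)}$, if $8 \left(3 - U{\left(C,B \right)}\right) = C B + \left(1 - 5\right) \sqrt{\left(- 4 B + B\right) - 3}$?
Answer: $\frac{52479}{4} + \frac{\sqrt{318}}{2} \approx 13129.0$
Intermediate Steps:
$U{\left(C,B \right)} = 3 + \frac{\sqrt{-3 - 3 B}}{2} - \frac{B C}{8}$ ($U{\left(C,B \right)} = 3 - \frac{C B + \left(1 - 5\right) \sqrt{\left(- 4 B + B\right) - 3}}{8} = 3 - \frac{B C + \left(1 - 5\right) \sqrt{- 3 B - 3}}{8} = 3 - \frac{B C - 4 \sqrt{-3 - 3 B}}{8} = 3 - \frac{- 4 \sqrt{-3 - 3 B} + B C}{8} = 3 - \left(- \frac{\sqrt{-3 - 3 B}}{2} + \frac{B C}{8}\right) = 3 + \frac{\sqrt{-3 - 3 B}}{2} - \frac{B C}{8}$)
$57 \left(113 + 96\right) + U{\left(l,-107 \right)} = 57 \left(113 + 96\right) + \left(3 + \frac{\sqrt{-3 - -321}}{2} - \left(- \frac{107}{8}\right) 90\right) = 57 \cdot 209 + \left(3 + \frac{\sqrt{-3 + 321}}{2} + \frac{4815}{4}\right) = 11913 + \left(3 + \frac{\sqrt{318}}{2} + \frac{4815}{4}\right) = 11913 + \left(\frac{4827}{4} + \frac{\sqrt{318}}{2}\right) = \frac{52479}{4} + \frac{\sqrt{318}}{2}$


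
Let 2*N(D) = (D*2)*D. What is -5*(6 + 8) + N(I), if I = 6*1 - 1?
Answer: -45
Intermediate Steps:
I = 5 (I = 6 - 1 = 5)
N(D) = D² (N(D) = ((D*2)*D)/2 = ((2*D)*D)/2 = (2*D²)/2 = D²)
-5*(6 + 8) + N(I) = -5*(6 + 8) + 5² = -5*14 + 25 = -70 + 25 = -45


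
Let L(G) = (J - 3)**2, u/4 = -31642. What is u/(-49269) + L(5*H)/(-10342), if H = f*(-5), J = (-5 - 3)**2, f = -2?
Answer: 1125636307/509539998 ≈ 2.2091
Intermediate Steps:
u = -126568 (u = 4*(-31642) = -126568)
J = 64 (J = (-8)**2 = 64)
H = 10 (H = -2*(-5) = 10)
L(G) = 3721 (L(G) = (64 - 3)**2 = 61**2 = 3721)
u/(-49269) + L(5*H)/(-10342) = -126568/(-49269) + 3721/(-10342) = -126568*(-1/49269) + 3721*(-1/10342) = 126568/49269 - 3721/10342 = 1125636307/509539998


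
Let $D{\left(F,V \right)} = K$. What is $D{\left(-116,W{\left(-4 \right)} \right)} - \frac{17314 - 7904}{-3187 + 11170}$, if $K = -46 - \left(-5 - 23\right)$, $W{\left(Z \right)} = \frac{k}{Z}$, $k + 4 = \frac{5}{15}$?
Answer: $- \frac{153104}{7983} \approx -19.179$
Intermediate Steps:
$k = - \frac{11}{3}$ ($k = -4 + \frac{5}{15} = -4 + 5 \cdot \frac{1}{15} = -4 + \frac{1}{3} = - \frac{11}{3} \approx -3.6667$)
$W{\left(Z \right)} = - \frac{11}{3 Z}$
$K = -18$ ($K = -46 - -28 = -46 + 28 = -18$)
$D{\left(F,V \right)} = -18$
$D{\left(-116,W{\left(-4 \right)} \right)} - \frac{17314 - 7904}{-3187 + 11170} = -18 - \frac{17314 - 7904}{-3187 + 11170} = -18 - \frac{9410}{7983} = - \frac{153104}{7983}$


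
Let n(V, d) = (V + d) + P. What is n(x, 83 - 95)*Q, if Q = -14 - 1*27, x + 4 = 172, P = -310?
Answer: 6314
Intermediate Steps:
x = 168 (x = -4 + 172 = 168)
n(V, d) = -310 + V + d (n(V, d) = (V + d) - 310 = -310 + V + d)
Q = -41 (Q = -14 - 27 = -41)
n(x, 83 - 95)*Q = (-310 + 168 + (83 - 95))*(-41) = (-310 + 168 - 12)*(-41) = -154*(-41) = 6314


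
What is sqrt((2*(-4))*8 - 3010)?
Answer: I*sqrt(3074) ≈ 55.444*I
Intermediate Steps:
sqrt((2*(-4))*8 - 3010) = sqrt(-8*8 - 3010) = sqrt(-64 - 3010) = sqrt(-3074) = I*sqrt(3074)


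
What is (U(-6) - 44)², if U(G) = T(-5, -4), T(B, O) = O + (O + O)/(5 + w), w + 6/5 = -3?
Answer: 3364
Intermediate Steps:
w = -21/5 (w = -6/5 - 3 = -21/5 ≈ -4.2000)
T(B, O) = 7*O/2 (T(B, O) = O + (O + O)/(5 - 21/5) = O + (2*O)/(⅘) = O + (2*O)*(5/4) = O + 5*O/2 = 7*O/2)
U(G) = -14 (U(G) = (7/2)*(-4) = -14)
(U(-6) - 44)² = (-14 - 44)² = (-58)² = 3364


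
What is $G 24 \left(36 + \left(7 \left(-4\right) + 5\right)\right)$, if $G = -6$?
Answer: $-1872$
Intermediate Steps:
$G 24 \left(36 + \left(7 \left(-4\right) + 5\right)\right) = \left(-6\right) 24 \left(36 + \left(7 \left(-4\right) + 5\right)\right) = - 144 \left(36 + \left(-28 + 5\right)\right) = - 144 \left(36 - 23\right) = \left(-144\right) 13 = -1872$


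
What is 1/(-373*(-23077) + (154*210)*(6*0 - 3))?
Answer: 1/8510701 ≈ 1.1750e-7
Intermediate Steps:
1/(-373*(-23077) + (154*210)*(6*0 - 3)) = 1/(8607721 + 32340*(0 - 3)) = 1/(8607721 + 32340*(-3)) = 1/(8607721 - 97020) = 1/8510701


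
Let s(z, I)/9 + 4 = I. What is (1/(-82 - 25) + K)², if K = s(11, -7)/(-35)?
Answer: 111471364/14025025 ≈ 7.9480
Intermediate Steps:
s(z, I) = -36 + 9*I
K = 99/35 (K = (-36 + 9*(-7))/(-35) = (-36 - 63)*(-1/35) = -99*(-1/35) = 99/35 ≈ 2.8286)
(1/(-82 - 25) + K)² = (1/(-82 - 25) + 99/35)² = (1/(-107) + 99/35)² = (-1/107 + 99/35)² = (10558/3745)² = 111471364/14025025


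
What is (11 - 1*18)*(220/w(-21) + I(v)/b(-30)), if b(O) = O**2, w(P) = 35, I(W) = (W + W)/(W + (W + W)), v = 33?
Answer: -59407/1350 ≈ -44.005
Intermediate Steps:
I(W) = 2/3 (I(W) = (2*W)/(W + 2*W) = (2*W)/((3*W)) = (2*W)*(1/(3*W)) = 2/3)
(11 - 1*18)*(220/w(-21) + I(v)/b(-30)) = (11 - 1*18)*(220/35 + 2/(3*((-30)**2))) = (11 - 18)*(220*(1/35) + (2/3)/900) = -7*(44/7 + (2/3)*(1/900)) = -7*(44/7 + 1/1350) = -7*59407/9450 = -59407/1350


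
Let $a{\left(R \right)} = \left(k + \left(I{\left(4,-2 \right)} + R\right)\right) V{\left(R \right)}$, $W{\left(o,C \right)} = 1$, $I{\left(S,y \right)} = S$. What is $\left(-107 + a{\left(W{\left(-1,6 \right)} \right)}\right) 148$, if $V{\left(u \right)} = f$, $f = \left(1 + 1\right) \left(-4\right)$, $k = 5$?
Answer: $-27676$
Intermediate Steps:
$f = -8$ ($f = 2 \left(-4\right) = -8$)
$V{\left(u \right)} = -8$
$a{\left(R \right)} = -72 - 8 R$ ($a{\left(R \right)} = \left(5 + \left(4 + R\right)\right) \left(-8\right) = \left(9 + R\right) \left(-8\right) = -72 - 8 R$)
$\left(-107 + a{\left(W{\left(-1,6 \right)} \right)}\right) 148 = \left(-107 - 80\right) 148 = \left(-187\right) 148 = -27676$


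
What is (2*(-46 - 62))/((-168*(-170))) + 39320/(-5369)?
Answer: -6691303/912730 ≈ -7.3311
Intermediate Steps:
(2*(-46 - 62))/((-168*(-170))) + 39320/(-5369) = (2*(-108))/28560 + 39320*(-1/5369) = -216*1/28560 - 39320/5369 = -9/1190 - 39320/5369 = -6691303/912730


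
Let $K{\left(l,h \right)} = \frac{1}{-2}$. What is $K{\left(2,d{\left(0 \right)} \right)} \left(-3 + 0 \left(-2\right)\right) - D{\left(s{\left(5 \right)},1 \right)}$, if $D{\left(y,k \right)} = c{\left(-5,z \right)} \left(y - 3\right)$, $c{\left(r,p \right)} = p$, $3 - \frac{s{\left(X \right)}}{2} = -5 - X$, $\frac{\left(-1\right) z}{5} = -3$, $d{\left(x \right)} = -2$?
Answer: $- \frac{687}{2} \approx -343.5$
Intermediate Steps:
$z = 15$ ($z = \left(-5\right) \left(-3\right) = 15$)
$K{\left(l,h \right)} = - \frac{1}{2}$
$s{\left(X \right)} = 16 + 2 X$ ($s{\left(X \right)} = 6 - 2 \left(-5 - X\right) = 6 + \left(10 + 2 X\right) = 16 + 2 X$)
$D{\left(y,k \right)} = -45 + 15 y$ ($D{\left(y,k \right)} = 15 \left(y - 3\right) = 15 \left(-3 + y\right) = -45 + 15 y$)
$K{\left(2,d{\left(0 \right)} \right)} \left(-3 + 0 \left(-2\right)\right) - D{\left(s{\left(5 \right)},1 \right)} = - \frac{-3 + 0 \left(-2\right)}{2} - \left(-45 + 15 \left(16 + 2 \cdot 5\right)\right) = - \frac{-3 + 0}{2} - \left(-45 + 15 \left(16 + 10\right)\right) = \left(- \frac{1}{2}\right) \left(-3\right) - \left(-45 + 15 \cdot 26\right) = \frac{3}{2} - \left(-45 + 390\right) = \frac{3}{2} - 345 = - \frac{687}{2}$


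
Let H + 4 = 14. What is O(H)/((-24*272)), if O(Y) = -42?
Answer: 7/1088 ≈ 0.0064338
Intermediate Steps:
H = 10 (H = -4 + 14 = 10)
O(H)/((-24*272)) = -42/((-24*272)) = -42/(-6528) = -42*(-1/6528) = 7/1088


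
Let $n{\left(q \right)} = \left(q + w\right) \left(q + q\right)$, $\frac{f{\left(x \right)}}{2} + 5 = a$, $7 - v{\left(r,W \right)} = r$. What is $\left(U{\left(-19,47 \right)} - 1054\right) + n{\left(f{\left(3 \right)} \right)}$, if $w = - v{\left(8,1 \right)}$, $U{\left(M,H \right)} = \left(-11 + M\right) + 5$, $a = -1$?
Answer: $-815$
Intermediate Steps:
$v{\left(r,W \right)} = 7 - r$
$U{\left(M,H \right)} = -6 + M$
$w = 1$ ($w = - (7 - 8) = \left(-1\right) \left(-1\right) = 1$)
$f{\left(x \right)} = -12$ ($f{\left(x \right)} = -10 + 2 \left(-1\right) = -10 - 2 = -12$)
$n{\left(q \right)} = 2 q \left(1 + q\right)$ ($n{\left(q \right)} = \left(q + 1\right) \left(q + q\right) = \left(1 + q\right) 2 q = 2 q \left(1 + q\right)$)
$\left(U{\left(-19,47 \right)} - 1054\right) + n{\left(f{\left(3 \right)} \right)} = \left(\left(-6 - 19\right) - 1054\right) + 2 \left(-12\right) \left(1 - 12\right) = \left(-25 - 1054\right) + 2 \left(-12\right) \left(-11\right) = -1079 + 264 = -815$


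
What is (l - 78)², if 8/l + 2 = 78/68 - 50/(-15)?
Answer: 357890724/64009 ≈ 5591.3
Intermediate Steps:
l = 816/253 (l = 8/(-2 + (78/68 - 50/(-15))) = 8/(-2 + (78*(1/68) - 50*(-1/15))) = 8/(-2 + (39/34 + 10/3)) = 8/(-2 + 457/102) = 8/(253/102) = 8*(102/253) = 816/253 ≈ 3.2253)
(l - 78)² = (816/253 - 78)² = (-18918/253)² = 357890724/64009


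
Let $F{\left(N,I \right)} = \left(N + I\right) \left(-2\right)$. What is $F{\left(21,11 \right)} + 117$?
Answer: $53$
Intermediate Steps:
$F{\left(N,I \right)} = - 2 I - 2 N$ ($F{\left(N,I \right)} = \left(I + N\right) \left(-2\right) = - 2 I - 2 N$)
$F{\left(21,11 \right)} + 117 = \left(\left(-2\right) 11 - 42\right) + 117 = \left(-22 - 42\right) + 117 = -64 + 117 = 53$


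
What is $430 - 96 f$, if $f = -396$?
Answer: $38446$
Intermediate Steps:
$430 - 96 f = 430 - -38016 = 430 + 38016 = 38446$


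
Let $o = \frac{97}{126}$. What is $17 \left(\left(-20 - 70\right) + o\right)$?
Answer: $- \frac{191131}{126} \approx -1516.9$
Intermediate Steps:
$o = \frac{97}{126}$ ($o = 97 \cdot \frac{1}{126} = \frac{97}{126} \approx 0.76984$)
$17 \left(\left(-20 - 70\right) + o\right) = 17 \left(\left(-20 - 70\right) + \frac{97}{126}\right) = 17 \left(-90 + \frac{97}{126}\right) = 17 \left(- \frac{11243}{126}\right) = - \frac{191131}{126}$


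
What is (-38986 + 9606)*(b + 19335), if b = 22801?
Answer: -1237955680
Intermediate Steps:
(-38986 + 9606)*(b + 19335) = (-38986 + 9606)*(22801 + 19335) = -29380*42136 = -1237955680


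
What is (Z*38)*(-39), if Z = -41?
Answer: 60762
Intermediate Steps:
(Z*38)*(-39) = -41*38*(-39) = -1558*(-39) = 60762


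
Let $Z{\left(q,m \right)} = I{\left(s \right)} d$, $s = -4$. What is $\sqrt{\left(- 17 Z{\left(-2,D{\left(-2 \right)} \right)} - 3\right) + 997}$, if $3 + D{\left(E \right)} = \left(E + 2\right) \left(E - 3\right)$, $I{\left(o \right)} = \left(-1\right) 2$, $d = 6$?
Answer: $\sqrt{1198} \approx 34.612$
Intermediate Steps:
$I{\left(o \right)} = -2$
$D{\left(E \right)} = -3 + \left(-3 + E\right) \left(2 + E\right)$ ($D{\left(E \right)} = -3 + \left(E + 2\right) \left(E - 3\right) = -3 + \left(2 + E\right) \left(-3 + E\right) = -3 + \left(-3 + E\right) \left(2 + E\right)$)
$Z{\left(q,m \right)} = -12$ ($Z{\left(q,m \right)} = \left(-2\right) 6 = -12$)
$\sqrt{\left(- 17 Z{\left(-2,D{\left(-2 \right)} \right)} - 3\right) + 997} = \sqrt{\left(\left(-17\right) \left(-12\right) - 3\right) + 997} = \sqrt{\left(204 - 3\right) + 997} = \sqrt{201 + 997} = \sqrt{1198}$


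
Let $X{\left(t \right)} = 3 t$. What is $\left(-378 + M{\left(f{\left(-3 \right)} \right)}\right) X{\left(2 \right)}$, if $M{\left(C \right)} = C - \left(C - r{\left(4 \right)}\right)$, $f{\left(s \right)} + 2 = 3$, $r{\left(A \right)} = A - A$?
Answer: $-2268$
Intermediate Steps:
$r{\left(A \right)} = 0$
$f{\left(s \right)} = 1$ ($f{\left(s \right)} = -2 + 3 = 1$)
$M{\left(C \right)} = 0$ ($M{\left(C \right)} = C + \left(0 - C\right) = C - C = 0$)
$\left(-378 + M{\left(f{\left(-3 \right)} \right)}\right) X{\left(2 \right)} = \left(-378 + 0\right) 3 \cdot 2 = \left(-378\right) 6 = -2268$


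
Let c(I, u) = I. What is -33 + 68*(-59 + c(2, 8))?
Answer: -3909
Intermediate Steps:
-33 + 68*(-59 + c(2, 8)) = -33 + 68*(-59 + 2) = -33 + 68*(-57) = -33 - 3876 = -3909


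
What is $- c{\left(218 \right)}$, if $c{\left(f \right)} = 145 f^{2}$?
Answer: $-6890980$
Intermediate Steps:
$- c{\left(218 \right)} = - 145 \cdot 218^{2} = - 145 \cdot 47524 = \left(-1\right) 6890980 = -6890980$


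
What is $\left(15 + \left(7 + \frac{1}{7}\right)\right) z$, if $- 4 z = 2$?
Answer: $- \frac{155}{14} \approx -11.071$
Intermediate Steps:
$z = - \frac{1}{2}$ ($z = \left(- \frac{1}{4}\right) 2 = - \frac{1}{2} \approx -0.5$)
$\left(15 + \left(7 + \frac{1}{7}\right)\right) z = \left(15 + \left(7 + \frac{1}{7}\right)\right) \left(- \frac{1}{2}\right) = \left(15 + \frac{50}{7}\right) \left(- \frac{1}{2}\right) = \frac{155}{7} \left(- \frac{1}{2}\right) = - \frac{155}{14}$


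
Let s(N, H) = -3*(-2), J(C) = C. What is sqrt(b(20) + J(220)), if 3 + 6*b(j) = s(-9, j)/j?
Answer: sqrt(21955)/10 ≈ 14.817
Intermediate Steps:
s(N, H) = 6
b(j) = -1/2 + 1/j (b(j) = -1/2 + (6/j)/6 = -1/2 + 1/j)
sqrt(b(20) + J(220)) = sqrt((1/2)*(2 - 1*20)/20 + 220) = sqrt((1/2)*(1/20)*(2 - 20) + 220) = sqrt((1/2)*(1/20)*(-18) + 220) = sqrt(-9/20 + 220) = sqrt(4391/20) = sqrt(21955)/10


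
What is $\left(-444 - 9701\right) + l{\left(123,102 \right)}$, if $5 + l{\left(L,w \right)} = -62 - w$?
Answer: $-10314$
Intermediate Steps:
$l{\left(L,w \right)} = -67 - w$ ($l{\left(L,w \right)} = -5 - \left(62 + w\right) = -67 - w$)
$\left(-444 - 9701\right) + l{\left(123,102 \right)} = \left(-444 - 9701\right) - 169 = -10145 - 169 = -10314$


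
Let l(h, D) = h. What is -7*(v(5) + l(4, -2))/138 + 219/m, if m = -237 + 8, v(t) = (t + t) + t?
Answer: -60679/31602 ≈ -1.9201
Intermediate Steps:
v(t) = 3*t (v(t) = 2*t + t = 3*t)
m = -229
-7*(v(5) + l(4, -2))/138 + 219/m = -7*(3*5 + 4)/138 + 219/(-229) = -7*(15 + 4)*(1/138) + 219*(-1/229) = -7*19*(1/138) - 219/229 = -133*1/138 - 219/229 = -133/138 - 219/229 = -60679/31602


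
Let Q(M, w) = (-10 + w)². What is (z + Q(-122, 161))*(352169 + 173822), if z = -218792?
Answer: -103089502081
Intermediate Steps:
(z + Q(-122, 161))*(352169 + 173822) = (-218792 + (-10 + 161)²)*(352169 + 173822) = (-218792 + 151²)*525991 = (-218792 + 22801)*525991 = -195991*525991 = -103089502081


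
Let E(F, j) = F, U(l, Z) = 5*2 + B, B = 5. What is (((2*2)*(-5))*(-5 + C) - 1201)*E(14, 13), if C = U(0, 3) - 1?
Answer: -19334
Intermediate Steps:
U(l, Z) = 15 (U(l, Z) = 5*2 + 5 = 10 + 5 = 15)
C = 14 (C = 15 - 1 = 14)
(((2*2)*(-5))*(-5 + C) - 1201)*E(14, 13) = (((2*2)*(-5))*(-5 + 14) - 1201)*14 = ((4*(-5))*9 - 1201)*14 = (-20*9 - 1201)*14 = (-180 - 1201)*14 = -1381*14 = -19334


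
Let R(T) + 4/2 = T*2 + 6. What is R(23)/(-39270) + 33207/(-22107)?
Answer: -43504808/28938063 ≈ -1.5034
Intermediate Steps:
R(T) = 4 + 2*T (R(T) = -2 + (T*2 + 6) = -2 + (2*T + 6) = -2 + (6 + 2*T) = 4 + 2*T)
R(23)/(-39270) + 33207/(-22107) = (4 + 2*23)/(-39270) + 33207/(-22107) = (4 + 46)*(-1/39270) + 33207*(-1/22107) = 50*(-1/39270) - 11069/7369 = -5/3927 - 11069/7369 = -43504808/28938063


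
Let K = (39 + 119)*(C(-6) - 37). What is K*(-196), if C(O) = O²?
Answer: 30968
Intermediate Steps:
K = -158 (K = (39 + 119)*((-6)² - 37) = 158*(36 - 37) = 158*(-1) = -158)
K*(-196) = -158*(-196) = 30968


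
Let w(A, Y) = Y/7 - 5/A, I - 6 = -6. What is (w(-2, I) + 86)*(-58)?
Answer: -5133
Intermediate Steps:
I = 0 (I = 6 - 6 = 0)
w(A, Y) = -5/A + Y/7 (w(A, Y) = Y*(⅐) - 5/A = Y/7 - 5/A = -5/A + Y/7)
(w(-2, I) + 86)*(-58) = ((-5/(-2) + (⅐)*0) + 86)*(-58) = ((-5*(-½) + 0) + 86)*(-58) = ((5/2 + 0) + 86)*(-58) = (5/2 + 86)*(-58) = (177/2)*(-58) = -5133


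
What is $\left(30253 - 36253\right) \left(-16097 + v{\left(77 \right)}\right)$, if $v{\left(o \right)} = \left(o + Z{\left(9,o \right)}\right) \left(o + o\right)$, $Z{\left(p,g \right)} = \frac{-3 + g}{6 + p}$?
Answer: $20875600$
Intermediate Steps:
$Z{\left(p,g \right)} = \frac{-3 + g}{6 + p}$
$v{\left(o \right)} = 2 o \left(- \frac{1}{5} + \frac{16 o}{15}\right)$ ($v{\left(o \right)} = \left(o + \frac{-3 + o}{6 + 9}\right) \left(o + o\right) = \left(o + \frac{-3 + o}{15}\right) 2 o = \left(o + \left(- \frac{1}{5} + \frac{o}{15}\right)\right) 2 o = \left(- \frac{1}{5} + \frac{16 o}{15}\right) 2 o = 2 o \left(- \frac{1}{5} + \frac{16 o}{15}\right)$)
$\left(30253 - 36253\right) \left(-16097 + v{\left(77 \right)}\right) = \left(30253 - 36253\right) \left(-16097 + \frac{2}{15} \cdot 77 \left(-3 + 16 \cdot 77\right)\right) = - 6000 \left(-16097 + \frac{2}{15} \cdot 77 \left(-3 + 1232\right)\right) = - 6000 \left(-16097 + \frac{2}{15} \cdot 77 \cdot 1229\right) = - 6000 \left(-16097 + \frac{189266}{15}\right) = \left(-6000\right) \left(- \frac{52189}{15}\right) = 20875600$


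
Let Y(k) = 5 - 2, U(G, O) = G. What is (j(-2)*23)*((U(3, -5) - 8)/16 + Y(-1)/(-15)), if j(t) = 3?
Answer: -2829/80 ≈ -35.362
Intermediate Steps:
Y(k) = 3
(j(-2)*23)*((U(3, -5) - 8)/16 + Y(-1)/(-15)) = (3*23)*((3 - 8)/16 + 3/(-15)) = 69*(-5*1/16 + 3*(-1/15)) = 69*(-5/16 - ⅕) = 69*(-41/80) = -2829/80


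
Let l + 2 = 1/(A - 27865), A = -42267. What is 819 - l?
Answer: 57578373/70132 ≈ 821.00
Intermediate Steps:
l = -140265/70132 (l = -2 + 1/(-42267 - 27865) = -2 + 1/(-70132) = -2 - 1/70132 = -140265/70132 ≈ -2.0000)
819 - l = 819 - 1*(-140265/70132) = 819 + 140265/70132 = 57578373/70132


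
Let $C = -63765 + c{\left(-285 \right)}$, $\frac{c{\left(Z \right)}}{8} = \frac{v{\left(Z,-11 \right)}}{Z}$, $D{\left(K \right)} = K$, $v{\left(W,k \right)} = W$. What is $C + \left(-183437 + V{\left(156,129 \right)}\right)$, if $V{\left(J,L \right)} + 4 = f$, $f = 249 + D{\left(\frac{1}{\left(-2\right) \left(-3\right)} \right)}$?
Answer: $- \frac{1481693}{6} \approx -2.4695 \cdot 10^{5}$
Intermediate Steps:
$c{\left(Z \right)} = 8$ ($c{\left(Z \right)} = 8 \frac{Z}{Z} = 8 \cdot 1 = 8$)
$f = \frac{1495}{6}$ ($f = 249 + \frac{1}{\left(-2\right) \left(-3\right)} = 249 + \frac{1}{6} = \frac{1495}{6} \approx 249.17$)
$V{\left(J,L \right)} = \frac{1471}{6}$ ($V{\left(J,L \right)} = -4 + \frac{1495}{6} = \frac{1471}{6}$)
$C = -63757$ ($C = -63765 + 8 = -63757$)
$C + \left(-183437 + V{\left(156,129 \right)}\right) = -63757 + \left(-183437 + \frac{1471}{6}\right) = -63757 - \frac{1099151}{6} = - \frac{1481693}{6}$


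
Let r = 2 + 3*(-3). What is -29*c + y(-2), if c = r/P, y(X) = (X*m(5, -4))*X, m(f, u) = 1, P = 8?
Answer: 235/8 ≈ 29.375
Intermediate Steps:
r = -7 (r = 2 - 9 = -7)
y(X) = X² (y(X) = (X*1)*X = X*X = X²)
c = -7/8 ≈ -0.87500
-29*c + y(-2) = -29*(-7/8) + (-2)² = 203/8 + 4 = 235/8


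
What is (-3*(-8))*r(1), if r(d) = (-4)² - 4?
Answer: 288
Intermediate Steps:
r(d) = 12 (r(d) = 16 - 4 = 12)
(-3*(-8))*r(1) = -3*(-8)*12 = 24*12 = 288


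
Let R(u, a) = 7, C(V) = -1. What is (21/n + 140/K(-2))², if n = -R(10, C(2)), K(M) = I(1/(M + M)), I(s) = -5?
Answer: 961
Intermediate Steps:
K(M) = -5
n = -7 (n = -1*7 = -7)
(21/n + 140/K(-2))² = (21/(-7) + 140/(-5))² = (21*(-⅐) + 140*(-⅕))² = (-3 - 28)² = (-31)² = 961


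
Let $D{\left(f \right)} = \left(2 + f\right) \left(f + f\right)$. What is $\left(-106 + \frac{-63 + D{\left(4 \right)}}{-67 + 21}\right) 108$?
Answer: $- \frac{262494}{23} \approx -11413.0$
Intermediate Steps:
$D{\left(f \right)} = 2 f \left(2 + f\right)$ ($D{\left(f \right)} = \left(2 + f\right) 2 f = 2 f \left(2 + f\right)$)
$\left(-106 + \frac{-63 + D{\left(4 \right)}}{-67 + 21}\right) 108 = \left(-106 + \frac{-63 + 2 \cdot 4 \left(2 + 4\right)}{-67 + 21}\right) 108 = \left(-106 + \frac{-63 + 2 \cdot 4 \cdot 6}{-46}\right) 108 = \left(-106 + \left(-63 + 48\right) \left(- \frac{1}{46}\right)\right) 108 = \left(-106 - - \frac{15}{46}\right) 108 = \left(-106 + \frac{15}{46}\right) 108 = \left(- \frac{4861}{46}\right) 108 = - \frac{262494}{23}$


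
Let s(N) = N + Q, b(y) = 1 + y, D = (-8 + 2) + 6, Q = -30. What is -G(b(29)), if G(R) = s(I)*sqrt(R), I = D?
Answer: 30*sqrt(30) ≈ 164.32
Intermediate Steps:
D = 0 (D = -6 + 6 = 0)
I = 0
s(N) = -30 + N (s(N) = N - 30 = -30 + N)
G(R) = -30*sqrt(R) (G(R) = (-30 + 0)*sqrt(R) = -30*sqrt(R))
-G(b(29)) = -(-30)*sqrt(1 + 29) = -(-30)*sqrt(30) = 30*sqrt(30)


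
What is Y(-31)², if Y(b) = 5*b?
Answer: 24025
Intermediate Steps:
Y(-31)² = (5*(-31))² = (-155)² = 24025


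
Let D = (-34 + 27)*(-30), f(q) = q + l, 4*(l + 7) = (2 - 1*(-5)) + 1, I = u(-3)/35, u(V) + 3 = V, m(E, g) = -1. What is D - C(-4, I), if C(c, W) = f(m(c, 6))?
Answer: 216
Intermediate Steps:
u(V) = -3 + V
I = -6/35 (I = (-3 - 3)/35 = -6*1/35 = -6/35 ≈ -0.17143)
l = -5 (l = -7 + ((2 - 1*(-5)) + 1)/4 = -7 + ((2 + 5) + 1)/4 = -7 + (7 + 1)/4 = -7 + (¼)*8 = -7 + 2 = -5)
f(q) = -5 + q (f(q) = q - 5 = -5 + q)
D = 210 (D = -7*(-30) = 210)
C(c, W) = -6 (C(c, W) = -5 - 1 = -6)
D - C(-4, I) = 210 - 1*(-6) = 210 + 6 = 216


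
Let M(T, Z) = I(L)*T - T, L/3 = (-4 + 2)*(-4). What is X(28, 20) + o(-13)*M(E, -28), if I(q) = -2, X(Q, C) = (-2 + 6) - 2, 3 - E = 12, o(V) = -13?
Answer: -349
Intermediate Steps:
E = -9 (E = 3 - 1*12 = 3 - 12 = -9)
L = 24 (L = 3*((-4 + 2)*(-4)) = 3*(-2*(-4)) = 3*8 = 24)
X(Q, C) = 2 (X(Q, C) = 4 - 2 = 2)
M(T, Z) = -3*T (M(T, Z) = -2*T - T = -3*T)
X(28, 20) + o(-13)*M(E, -28) = 2 - (-39)*(-9) = 2 - 13*27 = 2 - 351 = -349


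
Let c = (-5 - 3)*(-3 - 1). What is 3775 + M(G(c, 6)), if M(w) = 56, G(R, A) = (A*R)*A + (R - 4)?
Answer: 3831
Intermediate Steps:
c = 32 (c = -8*(-4) = 32)
G(R, A) = -4 + R + R*A² (G(R, A) = R*A² + (-4 + R) = -4 + R + R*A²)
3775 + M(G(c, 6)) = 3775 + 56 = 3831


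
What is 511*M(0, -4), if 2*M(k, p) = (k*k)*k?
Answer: 0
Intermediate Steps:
M(k, p) = k³/2 (M(k, p) = ((k*k)*k)/2 = (k²*k)/2 = k³/2)
511*M(0, -4) = 511*((½)*0³) = 511*((½)*0) = 511*0 = 0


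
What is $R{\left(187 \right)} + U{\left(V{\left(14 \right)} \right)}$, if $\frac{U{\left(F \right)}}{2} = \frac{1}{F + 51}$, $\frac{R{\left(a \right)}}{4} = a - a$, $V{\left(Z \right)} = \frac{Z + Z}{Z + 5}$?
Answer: $\frac{38}{997} \approx 0.038114$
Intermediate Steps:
$V{\left(Z \right)} = \frac{2 Z}{5 + Z}$
$R{\left(a \right)} = 0$ ($R{\left(a \right)} = 4 \left(a - a\right) = 4 \cdot 0 = 0$)
$U{\left(F \right)} = \frac{2}{51 + F}$ ($U{\left(F \right)} = \frac{2}{F + 51} = \frac{2}{51 + F}$)
$R{\left(187 \right)} + U{\left(V{\left(14 \right)} \right)} = 0 + \frac{2}{51 + 2 \cdot 14 \frac{1}{5 + 14}} = 0 + \frac{2}{51 + 2 \cdot 14 \cdot \frac{1}{19}} = 0 + \frac{2}{51 + \frac{28}{19}} = 0 + \frac{2}{\frac{997}{19}} = 0 + 2 \cdot \frac{19}{997} = 0 + \frac{38}{997} = \frac{38}{997}$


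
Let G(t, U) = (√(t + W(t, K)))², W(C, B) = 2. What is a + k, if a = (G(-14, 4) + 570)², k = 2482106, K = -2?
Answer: 2793470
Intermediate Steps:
G(t, U) = 2 + t (G(t, U) = (√(t + 2))² = (√(2 + t))² = 2 + t)
a = 311364 (a = ((2 - 14) + 570)² = (-12 + 570)² = 558² = 311364)
a + k = 311364 + 2482106 = 2793470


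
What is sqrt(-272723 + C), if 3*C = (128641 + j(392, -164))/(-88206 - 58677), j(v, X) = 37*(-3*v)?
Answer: 2*I*sqrt(12156814220149)/13353 ≈ 522.23*I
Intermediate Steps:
j(v, X) = -111*v
C = -7739/40059 (C = ((128641 - 111*392)/(-88206 - 58677))/3 = ((128641 - 43512)/(-146883))/3 = (85129*(-1/146883))/3 = (1/3)*(-7739/13353) = -7739/40059 ≈ -0.19319)
sqrt(-272723 + C) = sqrt(-272723 - 7739/40059) = sqrt(-10925018396/40059) = 2*I*sqrt(12156814220149)/13353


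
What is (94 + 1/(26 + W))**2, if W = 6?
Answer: 9054081/1024 ≈ 8841.9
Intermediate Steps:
(94 + 1/(26 + W))**2 = (94 + 1/(26 + 6))**2 = (94 + 1/32)**2 = (3009/32)**2 = 9054081/1024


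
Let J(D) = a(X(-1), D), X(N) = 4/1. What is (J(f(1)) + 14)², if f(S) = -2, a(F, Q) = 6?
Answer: 400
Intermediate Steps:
X(N) = 4 (X(N) = 4*1 = 4)
J(D) = 6
(J(f(1)) + 14)² = (6 + 14)² = 20² = 400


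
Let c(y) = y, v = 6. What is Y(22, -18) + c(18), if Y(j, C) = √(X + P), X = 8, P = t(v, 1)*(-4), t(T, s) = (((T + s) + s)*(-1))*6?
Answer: 18 + 10*√2 ≈ 32.142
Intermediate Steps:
t(T, s) = -12*s - 6*T (t(T, s) = ((T + 2*s)*(-1))*6 = (-T - 2*s)*6 = -12*s - 6*T)
P = 192 (P = (-12*1 - 6*6)*(-4) = (-12 - 36)*(-4) = -48*(-4) = 192)
Y(j, C) = 10*√2 (Y(j, C) = √(8 + 192) = √200 = 10*√2)
Y(22, -18) + c(18) = 10*√2 + 18 = 18 + 10*√2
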